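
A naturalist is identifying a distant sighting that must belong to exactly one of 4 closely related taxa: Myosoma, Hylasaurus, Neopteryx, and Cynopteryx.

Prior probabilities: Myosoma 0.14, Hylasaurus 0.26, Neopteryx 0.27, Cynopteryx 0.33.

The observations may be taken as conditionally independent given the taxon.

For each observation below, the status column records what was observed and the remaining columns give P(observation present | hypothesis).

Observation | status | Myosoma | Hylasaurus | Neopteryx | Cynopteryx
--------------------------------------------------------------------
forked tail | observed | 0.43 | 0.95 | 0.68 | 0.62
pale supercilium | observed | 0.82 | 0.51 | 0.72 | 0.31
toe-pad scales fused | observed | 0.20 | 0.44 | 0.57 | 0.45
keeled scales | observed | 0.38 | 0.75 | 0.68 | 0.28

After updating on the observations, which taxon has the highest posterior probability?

Neopteryx

For each hypothesis, the unnormalized posterior weight is prior × product of the observation likelihoods:
  Myosoma: 0.14 × 0.43 × 0.82 × 0.20 × 0.38 = 0.0037517
  Hylasaurus: 0.26 × 0.95 × 0.51 × 0.44 × 0.75 = 0.04157
  Neopteryx: 0.27 × 0.68 × 0.72 × 0.57 × 0.68 = 0.051238
  Cynopteryx: 0.33 × 0.62 × 0.31 × 0.45 × 0.28 = 0.0079917
Marginal likelihood of the evidence = 0.10455.
P(Myosoma | evidence) ≈ 0.0037517 / 0.10455 ≈ 0.036
P(Hylasaurus | evidence) ≈ 0.04157 / 0.10455 ≈ 0.398
P(Neopteryx | evidence) ≈ 0.051238 / 0.10455 ≈ 0.490
P(Cynopteryx | evidence) ≈ 0.0079917 / 0.10455 ≈ 0.076
The largest is 0.490, so Neopteryx is most probable.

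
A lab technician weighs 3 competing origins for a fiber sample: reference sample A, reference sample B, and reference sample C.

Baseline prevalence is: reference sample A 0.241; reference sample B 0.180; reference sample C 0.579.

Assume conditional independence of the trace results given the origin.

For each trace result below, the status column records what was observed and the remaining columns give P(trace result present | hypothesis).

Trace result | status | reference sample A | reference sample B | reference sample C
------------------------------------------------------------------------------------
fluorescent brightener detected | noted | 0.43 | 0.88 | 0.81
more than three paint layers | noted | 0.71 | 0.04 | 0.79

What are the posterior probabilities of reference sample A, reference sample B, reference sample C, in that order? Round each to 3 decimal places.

0.163, 0.014, 0.823

Multiply each prior by the joint likelihood of the trace result pattern:
  reference sample A: 0.241 × 0.43 × 0.71 = 0.073577
  reference sample B: 0.180 × 0.88 × 0.04 = 0.006336
  reference sample C: 0.579 × 0.81 × 0.79 = 0.3705
Normalizing constant Z = 0.073577 + 0.006336 + 0.3705 = 0.45042.
P(reference sample A | evidence) = 0.073577 / 0.45042 ≈ 0.163
P(reference sample B | evidence) = 0.006336 / 0.45042 ≈ 0.014
P(reference sample C | evidence) = 0.3705 / 0.45042 ≈ 0.823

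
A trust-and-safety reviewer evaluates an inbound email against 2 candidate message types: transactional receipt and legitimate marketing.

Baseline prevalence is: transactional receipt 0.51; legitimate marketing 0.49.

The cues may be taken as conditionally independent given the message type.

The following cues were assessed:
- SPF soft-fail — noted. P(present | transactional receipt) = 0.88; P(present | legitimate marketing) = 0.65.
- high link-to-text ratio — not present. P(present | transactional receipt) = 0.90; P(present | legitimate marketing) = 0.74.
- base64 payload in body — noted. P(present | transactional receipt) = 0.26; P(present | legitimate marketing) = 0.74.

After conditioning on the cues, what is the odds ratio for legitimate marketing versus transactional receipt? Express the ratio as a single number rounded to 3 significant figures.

Posterior odds equal prior odds times the likelihood ratio; only the two competing hypotheses matter (using 1 − P(present | H) for each absent cue).
  legitimate marketing: 0.49 × 0.65 × (1 − 0.74) × 0.74 = 0.061279
  transactional receipt: 0.51 × 0.88 × (1 − 0.90) × 0.26 = 0.011669
Posterior odds = 0.061279 / 0.011669 ≈ 5.25.

5.25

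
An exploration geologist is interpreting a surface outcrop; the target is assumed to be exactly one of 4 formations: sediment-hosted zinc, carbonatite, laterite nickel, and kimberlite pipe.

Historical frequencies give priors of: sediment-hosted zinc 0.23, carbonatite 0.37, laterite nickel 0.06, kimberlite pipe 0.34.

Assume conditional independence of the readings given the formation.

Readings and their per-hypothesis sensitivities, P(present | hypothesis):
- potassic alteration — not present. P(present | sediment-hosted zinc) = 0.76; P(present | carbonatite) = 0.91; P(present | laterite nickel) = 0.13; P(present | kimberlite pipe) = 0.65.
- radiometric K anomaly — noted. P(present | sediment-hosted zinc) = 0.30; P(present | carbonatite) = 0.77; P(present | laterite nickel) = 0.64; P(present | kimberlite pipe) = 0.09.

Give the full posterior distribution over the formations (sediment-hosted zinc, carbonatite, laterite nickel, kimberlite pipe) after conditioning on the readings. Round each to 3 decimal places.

0.192, 0.297, 0.387, 0.124

Multiply each prior by the joint likelihood of the reading pattern (using 1 − P(present | H) for each absent reading):
  sediment-hosted zinc: 0.23 × (1 − 0.76) × 0.30 = 0.01656
  carbonatite: 0.37 × (1 − 0.91) × 0.77 = 0.025641
  laterite nickel: 0.06 × (1 − 0.13) × 0.64 = 0.033408
  kimberlite pipe: 0.34 × (1 − 0.65) × 0.09 = 0.01071
Normalizing constant Z = 0.01656 + 0.025641 + 0.033408 + 0.01071 = 0.086319.
P(sediment-hosted zinc | evidence) = 0.01656 / 0.086319 ≈ 0.192
P(carbonatite | evidence) = 0.025641 / 0.086319 ≈ 0.297
P(laterite nickel | evidence) = 0.033408 / 0.086319 ≈ 0.387
P(kimberlite pipe | evidence) = 0.01071 / 0.086319 ≈ 0.124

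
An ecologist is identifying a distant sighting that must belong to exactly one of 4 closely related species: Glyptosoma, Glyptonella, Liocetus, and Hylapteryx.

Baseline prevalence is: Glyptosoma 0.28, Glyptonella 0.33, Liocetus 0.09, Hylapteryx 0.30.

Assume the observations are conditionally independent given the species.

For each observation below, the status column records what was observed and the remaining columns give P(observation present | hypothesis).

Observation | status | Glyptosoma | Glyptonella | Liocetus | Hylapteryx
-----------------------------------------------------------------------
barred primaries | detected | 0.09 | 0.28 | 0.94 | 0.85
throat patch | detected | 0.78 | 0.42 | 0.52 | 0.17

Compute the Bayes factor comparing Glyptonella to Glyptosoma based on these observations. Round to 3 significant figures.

1.68

Take the product of per-observation likelihoods under each hypothesis, then divide.
  Glyptonella: 0.28 × 0.42 = 0.1176
  Glyptosoma: 0.09 × 0.78 = 0.0702
Bayes factor = 0.1176 / 0.0702 ≈ 1.68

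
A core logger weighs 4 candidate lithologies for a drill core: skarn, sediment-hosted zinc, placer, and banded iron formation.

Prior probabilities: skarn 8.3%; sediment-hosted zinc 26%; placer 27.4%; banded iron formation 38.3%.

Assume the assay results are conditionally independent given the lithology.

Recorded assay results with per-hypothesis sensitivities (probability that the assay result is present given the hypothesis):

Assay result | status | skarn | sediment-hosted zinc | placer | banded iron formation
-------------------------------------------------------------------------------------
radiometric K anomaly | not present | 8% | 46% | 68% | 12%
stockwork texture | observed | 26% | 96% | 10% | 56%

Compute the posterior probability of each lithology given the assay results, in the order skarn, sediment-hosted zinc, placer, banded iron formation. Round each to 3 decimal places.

Multiply each prior by the joint likelihood of the assay result pattern (using 1 − P(present | H) for each absent assay result):
  skarn: 0.083 × (1 − 0.08) × 0.26 = 0.019854
  sediment-hosted zinc: 0.260 × (1 − 0.46) × 0.96 = 0.13478
  placer: 0.274 × (1 − 0.68) × 0.10 = 0.008768
  banded iron formation: 0.383 × (1 − 0.12) × 0.56 = 0.18874
Marginal likelihood of the evidence = 0.35215.
P(skarn | evidence) = 0.019854 / 0.35215 ≈ 0.056
P(sediment-hosted zinc | evidence) = 0.13478 / 0.35215 ≈ 0.383
P(placer | evidence) = 0.008768 / 0.35215 ≈ 0.025
P(banded iron formation | evidence) = 0.18874 / 0.35215 ≈ 0.536

0.056, 0.383, 0.025, 0.536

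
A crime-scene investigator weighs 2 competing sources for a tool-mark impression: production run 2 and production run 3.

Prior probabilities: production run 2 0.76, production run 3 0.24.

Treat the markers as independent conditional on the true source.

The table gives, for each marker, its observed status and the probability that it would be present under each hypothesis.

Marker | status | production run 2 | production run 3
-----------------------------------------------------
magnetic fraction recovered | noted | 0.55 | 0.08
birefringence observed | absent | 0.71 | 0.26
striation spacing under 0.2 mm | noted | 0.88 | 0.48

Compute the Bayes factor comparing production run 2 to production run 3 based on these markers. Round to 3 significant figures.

The Bayes factor is the ratio of the joint likelihoods of the marker pattern under the two hypotheses (using 1 − P(present | H) for each absent marker).
  production run 2: 0.55 × (1 − 0.71) × 0.88 = 0.14036
  production run 3: 0.08 × (1 − 0.26) × 0.48 = 0.028416
Bayes factor = 0.14036 / 0.028416 ≈ 4.94

4.94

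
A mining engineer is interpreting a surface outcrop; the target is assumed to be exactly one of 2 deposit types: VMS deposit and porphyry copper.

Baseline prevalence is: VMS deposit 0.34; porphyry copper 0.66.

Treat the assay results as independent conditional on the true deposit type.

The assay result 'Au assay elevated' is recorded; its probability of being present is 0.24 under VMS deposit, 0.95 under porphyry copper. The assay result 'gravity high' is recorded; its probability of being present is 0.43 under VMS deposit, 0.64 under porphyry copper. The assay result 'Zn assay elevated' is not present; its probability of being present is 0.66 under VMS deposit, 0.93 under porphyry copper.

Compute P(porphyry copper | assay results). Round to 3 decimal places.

For each hypothesis, the unnormalized posterior weight is prior × product of the assay result likelihoods (using 1 − P(present | H) for each absent assay result):
  VMS deposit: 0.34 × 0.24 × 0.43 × (1 − 0.66) = 0.01193
  porphyry copper: 0.66 × 0.95 × 0.64 × (1 − 0.93) = 0.02809
Marginal likelihood of the evidence = 0.04002.
P(porphyry copper | evidence) = 0.02809 / 0.04002 ≈ 0.702.

0.702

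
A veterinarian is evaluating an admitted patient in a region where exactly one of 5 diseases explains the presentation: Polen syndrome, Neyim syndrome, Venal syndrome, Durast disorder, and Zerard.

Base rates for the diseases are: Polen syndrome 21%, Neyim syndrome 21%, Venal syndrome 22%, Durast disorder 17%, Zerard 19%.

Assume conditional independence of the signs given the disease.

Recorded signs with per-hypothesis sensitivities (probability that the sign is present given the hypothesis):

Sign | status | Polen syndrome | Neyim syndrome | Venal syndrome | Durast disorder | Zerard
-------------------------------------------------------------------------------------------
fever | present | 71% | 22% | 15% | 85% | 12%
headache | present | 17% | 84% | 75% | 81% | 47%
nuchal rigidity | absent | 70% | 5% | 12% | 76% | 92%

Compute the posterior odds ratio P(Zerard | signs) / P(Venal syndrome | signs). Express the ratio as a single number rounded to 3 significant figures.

0.0394

The normalizing constant cancels in an odds ratio, so compute prior × likelihood for the two hypotheses only (using 1 − P(present | H) for each absent sign):
  Zerard: 0.19 × 0.12 × 0.47 × (1 − 0.92) = 0.00085728
  Venal syndrome: 0.22 × 0.15 × 0.75 × (1 − 0.12) = 0.02178
Odds(Zerard : Venal syndrome) = 0.00085728 / 0.02178 ≈ 0.0394.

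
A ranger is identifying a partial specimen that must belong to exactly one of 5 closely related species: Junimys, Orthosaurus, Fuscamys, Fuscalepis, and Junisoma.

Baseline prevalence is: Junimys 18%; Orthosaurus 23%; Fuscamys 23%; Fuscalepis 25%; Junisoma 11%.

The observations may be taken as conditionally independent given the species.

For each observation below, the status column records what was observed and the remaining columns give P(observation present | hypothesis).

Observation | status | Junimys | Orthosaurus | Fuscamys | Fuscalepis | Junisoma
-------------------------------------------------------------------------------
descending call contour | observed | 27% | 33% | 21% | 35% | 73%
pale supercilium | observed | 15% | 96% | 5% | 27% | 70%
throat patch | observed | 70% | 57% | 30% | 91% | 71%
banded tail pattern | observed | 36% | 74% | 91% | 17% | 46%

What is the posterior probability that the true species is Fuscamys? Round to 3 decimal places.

0.012

By Bayes' rule with conditional independence, the unnormalized weight for each hypothesis is prior × ∏ likelihoods:
  Junimys: 0.18 × 0.27 × 0.15 × 0.70 × 0.36 = 0.0018371
  Orthosaurus: 0.23 × 0.33 × 0.96 × 0.57 × 0.74 = 0.030734
  Fuscamys: 0.23 × 0.21 × 0.05 × 0.30 × 0.91 = 0.0006593
  Fuscalepis: 0.25 × 0.35 × 0.27 × 0.91 × 0.17 = 0.0036548
  Junisoma: 0.11 × 0.73 × 0.70 × 0.71 × 0.46 = 0.018358
Normalizing constant Z = 0.0018371 + 0.030734 + 0.0006593 + 0.0036548 + 0.018358 = 0.055243.
P(Fuscamys | evidence) = 0.0006593 / 0.055243 ≈ 0.012.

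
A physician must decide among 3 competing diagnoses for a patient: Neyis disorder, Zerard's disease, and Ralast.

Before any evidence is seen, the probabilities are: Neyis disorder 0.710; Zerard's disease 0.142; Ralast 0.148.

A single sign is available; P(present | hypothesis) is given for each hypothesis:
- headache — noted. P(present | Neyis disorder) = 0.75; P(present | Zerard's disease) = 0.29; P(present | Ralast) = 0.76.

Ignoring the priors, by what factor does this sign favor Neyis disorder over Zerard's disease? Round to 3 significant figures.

Likelihood of this sign under each hypothesis:
  Neyis disorder: 0.75
  Zerard's disease: 0.29
Bayes factor = 0.75 / 0.29 ≈ 2.59

2.59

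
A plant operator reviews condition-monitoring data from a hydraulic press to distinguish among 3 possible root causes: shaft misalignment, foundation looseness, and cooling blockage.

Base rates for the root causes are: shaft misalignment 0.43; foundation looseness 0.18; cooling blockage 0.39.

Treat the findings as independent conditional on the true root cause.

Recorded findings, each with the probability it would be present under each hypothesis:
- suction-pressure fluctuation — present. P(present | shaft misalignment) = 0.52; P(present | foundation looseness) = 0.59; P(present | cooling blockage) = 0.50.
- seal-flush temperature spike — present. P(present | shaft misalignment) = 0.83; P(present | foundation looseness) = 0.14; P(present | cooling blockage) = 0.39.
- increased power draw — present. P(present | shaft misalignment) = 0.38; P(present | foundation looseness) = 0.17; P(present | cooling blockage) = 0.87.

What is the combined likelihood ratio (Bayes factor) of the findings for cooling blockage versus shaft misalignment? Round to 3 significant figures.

1.03

Take the product of per-finding likelihoods under each hypothesis, then divide.
  cooling blockage: 0.50 × 0.39 × 0.87 = 0.16965
  shaft misalignment: 0.52 × 0.83 × 0.38 = 0.16401
Bayes factor = 0.16965 / 0.16401 ≈ 1.03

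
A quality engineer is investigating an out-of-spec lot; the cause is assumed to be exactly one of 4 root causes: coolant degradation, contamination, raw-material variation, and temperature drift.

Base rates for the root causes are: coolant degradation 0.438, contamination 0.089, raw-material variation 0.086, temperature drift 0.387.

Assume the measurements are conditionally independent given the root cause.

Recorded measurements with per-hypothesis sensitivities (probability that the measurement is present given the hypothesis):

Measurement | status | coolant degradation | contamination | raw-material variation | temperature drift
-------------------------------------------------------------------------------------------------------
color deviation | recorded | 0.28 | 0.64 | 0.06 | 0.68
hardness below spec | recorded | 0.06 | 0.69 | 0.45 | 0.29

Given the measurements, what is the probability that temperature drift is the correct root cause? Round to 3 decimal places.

Multiply each prior by the joint likelihood of the measurement pattern:
  coolant degradation: 0.438 × 0.28 × 0.06 = 0.0073584
  contamination: 0.089 × 0.64 × 0.69 = 0.039302
  raw-material variation: 0.086 × 0.06 × 0.45 = 0.002322
  temperature drift: 0.387 × 0.68 × 0.29 = 0.076316
Marginal likelihood of the evidence = 0.1253.
P(temperature drift | evidence) = 0.076316 / 0.1253 ≈ 0.609.

0.609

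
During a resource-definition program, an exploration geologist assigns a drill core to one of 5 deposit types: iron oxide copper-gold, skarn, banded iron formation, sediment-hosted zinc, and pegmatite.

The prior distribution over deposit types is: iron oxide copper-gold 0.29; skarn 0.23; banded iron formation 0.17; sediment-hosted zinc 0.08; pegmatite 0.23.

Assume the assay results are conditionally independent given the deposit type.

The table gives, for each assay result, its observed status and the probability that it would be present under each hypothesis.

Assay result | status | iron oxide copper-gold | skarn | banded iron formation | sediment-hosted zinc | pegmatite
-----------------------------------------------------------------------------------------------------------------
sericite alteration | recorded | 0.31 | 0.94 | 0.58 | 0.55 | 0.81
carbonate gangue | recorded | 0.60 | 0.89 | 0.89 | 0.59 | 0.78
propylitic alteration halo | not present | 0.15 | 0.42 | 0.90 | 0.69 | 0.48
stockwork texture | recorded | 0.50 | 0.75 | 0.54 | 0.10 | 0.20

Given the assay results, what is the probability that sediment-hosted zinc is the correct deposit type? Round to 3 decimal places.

For each hypothesis, the unnormalized posterior weight is prior × product of the assay result likelihoods (using 1 − P(present | H) for each absent assay result):
  iron oxide copper-gold: 0.29 × 0.31 × 0.60 × (1 − 0.15) × 0.50 = 0.022924
  skarn: 0.23 × 0.94 × 0.89 × (1 − 0.42) × 0.75 = 0.083702
  banded iron formation: 0.17 × 0.58 × 0.89 × (1 − 0.90) × 0.54 = 0.0047387
  sediment-hosted zinc: 0.08 × 0.55 × 0.59 × (1 − 0.69) × 0.10 = 0.00080476
  pegmatite: 0.23 × 0.81 × 0.78 × (1 − 0.48) × 0.20 = 0.015113
Marginal likelihood of the evidence = 0.12728.
P(sediment-hosted zinc | evidence) = 0.00080476 / 0.12728 ≈ 0.006.

0.006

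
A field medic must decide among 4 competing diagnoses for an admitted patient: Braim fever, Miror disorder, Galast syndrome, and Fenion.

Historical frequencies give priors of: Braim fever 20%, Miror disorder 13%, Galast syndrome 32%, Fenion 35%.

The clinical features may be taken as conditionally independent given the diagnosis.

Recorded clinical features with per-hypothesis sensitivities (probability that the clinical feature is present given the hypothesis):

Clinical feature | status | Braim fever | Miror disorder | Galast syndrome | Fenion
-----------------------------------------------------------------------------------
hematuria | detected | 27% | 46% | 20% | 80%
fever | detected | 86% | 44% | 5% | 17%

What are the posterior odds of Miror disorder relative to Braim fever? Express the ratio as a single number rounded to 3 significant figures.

0.567

Posterior odds equal prior odds times the likelihood ratio; only the two competing hypotheses matter.
  Miror disorder: 0.13 × 0.46 × 0.44 = 0.026312
  Braim fever: 0.20 × 0.27 × 0.86 = 0.04644
Posterior odds = 0.026312 / 0.04644 ≈ 0.567.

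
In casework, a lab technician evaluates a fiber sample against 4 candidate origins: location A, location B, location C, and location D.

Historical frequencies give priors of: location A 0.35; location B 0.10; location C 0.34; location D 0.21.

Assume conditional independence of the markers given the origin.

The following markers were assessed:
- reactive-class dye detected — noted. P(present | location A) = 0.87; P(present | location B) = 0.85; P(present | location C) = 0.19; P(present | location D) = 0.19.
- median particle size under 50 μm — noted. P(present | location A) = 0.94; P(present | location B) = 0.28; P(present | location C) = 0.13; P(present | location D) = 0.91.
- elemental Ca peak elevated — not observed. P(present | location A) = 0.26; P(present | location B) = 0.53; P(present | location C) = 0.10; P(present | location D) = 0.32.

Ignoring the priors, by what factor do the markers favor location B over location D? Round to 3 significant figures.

Joint likelihood of the marker pattern under each hypothesis (using 1 − P(present | H) for each absent marker):
  location B: 0.85 × 0.28 × (1 − 0.53) = 0.11186
  location D: 0.19 × 0.91 × (1 − 0.32) = 0.11757
Bayes factor = 0.11186 / 0.11757 ≈ 0.951

0.951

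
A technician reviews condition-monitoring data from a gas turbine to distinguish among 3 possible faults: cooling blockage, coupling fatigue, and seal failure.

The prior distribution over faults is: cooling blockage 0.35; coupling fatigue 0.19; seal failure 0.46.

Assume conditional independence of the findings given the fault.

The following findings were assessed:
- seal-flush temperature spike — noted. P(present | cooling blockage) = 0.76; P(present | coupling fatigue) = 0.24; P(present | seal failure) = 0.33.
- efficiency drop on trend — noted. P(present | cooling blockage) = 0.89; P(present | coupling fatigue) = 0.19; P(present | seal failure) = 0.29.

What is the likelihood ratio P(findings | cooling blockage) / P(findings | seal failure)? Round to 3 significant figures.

The Bayes factor is the ratio of the joint likelihoods of the evidence pattern under the two hypotheses.
  cooling blockage: 0.76 × 0.89 = 0.6764
  seal failure: 0.33 × 0.29 = 0.0957
Bayes factor = 0.6764 / 0.0957 ≈ 7.07

7.07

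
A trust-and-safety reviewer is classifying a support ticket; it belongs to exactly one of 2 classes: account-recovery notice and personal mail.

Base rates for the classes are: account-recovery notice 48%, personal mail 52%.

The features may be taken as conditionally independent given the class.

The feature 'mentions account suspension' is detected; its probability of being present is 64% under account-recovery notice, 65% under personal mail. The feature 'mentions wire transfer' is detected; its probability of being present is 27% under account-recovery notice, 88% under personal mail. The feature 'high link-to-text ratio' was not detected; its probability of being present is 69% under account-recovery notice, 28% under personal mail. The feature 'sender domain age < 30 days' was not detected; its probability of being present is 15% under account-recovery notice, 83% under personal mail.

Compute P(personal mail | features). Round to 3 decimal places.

0.625

Multiply each prior by the joint likelihood of the feature pattern (using 1 − P(present | H) for each absent feature):
  account-recovery notice: 0.48 × 0.64 × 0.27 × (1 − 0.69) × (1 − 0.15) = 0.021856
  personal mail: 0.52 × 0.65 × 0.88 × (1 − 0.28) × (1 − 0.83) = 0.036407
Marginal likelihood of the evidence = 0.058262.
P(personal mail | evidence) = 0.036407 / 0.058262 ≈ 0.625.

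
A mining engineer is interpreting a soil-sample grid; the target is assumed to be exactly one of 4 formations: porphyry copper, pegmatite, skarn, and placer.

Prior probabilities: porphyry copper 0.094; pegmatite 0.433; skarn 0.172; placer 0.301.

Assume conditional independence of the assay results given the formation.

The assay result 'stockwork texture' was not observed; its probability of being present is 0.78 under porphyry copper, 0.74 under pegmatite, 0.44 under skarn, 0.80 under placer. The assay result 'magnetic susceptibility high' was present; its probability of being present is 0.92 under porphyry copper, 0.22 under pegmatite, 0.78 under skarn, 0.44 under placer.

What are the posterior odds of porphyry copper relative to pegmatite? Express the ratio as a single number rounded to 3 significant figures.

0.768

Unnormalized posterior weight (prior times the assay result likelihoods) for each of the two hypotheses (using 1 − P(present | H) for each absent assay result):
  porphyry copper: 0.094 × (1 − 0.78) × 0.92 = 0.019026
  pegmatite: 0.433 × (1 − 0.74) × 0.22 = 0.024768
Posterior odds = 0.019026 / 0.024768 ≈ 0.768.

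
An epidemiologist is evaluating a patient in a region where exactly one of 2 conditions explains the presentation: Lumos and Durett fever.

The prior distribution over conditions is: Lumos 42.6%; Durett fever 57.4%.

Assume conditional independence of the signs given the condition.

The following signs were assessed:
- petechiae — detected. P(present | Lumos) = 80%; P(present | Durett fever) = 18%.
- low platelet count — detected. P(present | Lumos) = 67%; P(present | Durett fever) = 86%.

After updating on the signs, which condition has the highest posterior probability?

By Bayes' rule with conditional independence, the unnormalized weight for each hypothesis is prior × ∏ likelihoods:
  Lumos: 0.426 × 0.80 × 0.67 = 0.22834
  Durett fever: 0.574 × 0.18 × 0.86 = 0.088855
Normalizing constant Z = 0.22834 + 0.088855 = 0.31719.
P(Lumos | evidence) ≈ 0.22834 / 0.31719 ≈ 0.720
P(Durett fever | evidence) ≈ 0.088855 / 0.31719 ≈ 0.280
The largest is 0.720, so Lumos is most probable.

Lumos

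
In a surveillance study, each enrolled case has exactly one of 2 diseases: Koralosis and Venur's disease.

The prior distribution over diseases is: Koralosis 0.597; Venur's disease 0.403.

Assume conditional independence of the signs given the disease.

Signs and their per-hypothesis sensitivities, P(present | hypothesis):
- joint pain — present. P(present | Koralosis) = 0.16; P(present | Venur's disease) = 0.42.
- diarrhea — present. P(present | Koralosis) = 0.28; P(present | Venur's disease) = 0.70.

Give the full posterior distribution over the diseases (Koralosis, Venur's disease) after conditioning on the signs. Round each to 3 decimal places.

Multiply each prior by the joint likelihood of the sign pattern:
  Koralosis: 0.597 × 0.16 × 0.28 = 0.026746
  Venur's disease: 0.403 × 0.42 × 0.70 = 0.11848
Normalizing constant Z = 0.026746 + 0.11848 = 0.14523.
P(Koralosis | evidence) = 0.026746 / 0.14523 ≈ 0.184
P(Venur's disease | evidence) = 0.11848 / 0.14523 ≈ 0.816

0.184, 0.816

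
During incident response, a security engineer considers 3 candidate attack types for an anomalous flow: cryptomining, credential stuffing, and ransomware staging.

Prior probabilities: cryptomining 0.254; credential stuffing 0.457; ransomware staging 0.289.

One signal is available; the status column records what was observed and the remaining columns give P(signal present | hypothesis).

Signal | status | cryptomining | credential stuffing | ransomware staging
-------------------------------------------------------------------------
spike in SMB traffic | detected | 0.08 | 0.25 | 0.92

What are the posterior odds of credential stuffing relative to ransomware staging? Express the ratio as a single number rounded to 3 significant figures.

0.430

Unnormalized posterior weight (prior times the signal likelihood) for each of the two hypotheses:
  credential stuffing: 0.457 × 0.25 = 0.11425
  ransomware staging: 0.289 × 0.92 = 0.26588
Odds(credential stuffing : ransomware staging) = 0.11425 / 0.26588 ≈ 0.430.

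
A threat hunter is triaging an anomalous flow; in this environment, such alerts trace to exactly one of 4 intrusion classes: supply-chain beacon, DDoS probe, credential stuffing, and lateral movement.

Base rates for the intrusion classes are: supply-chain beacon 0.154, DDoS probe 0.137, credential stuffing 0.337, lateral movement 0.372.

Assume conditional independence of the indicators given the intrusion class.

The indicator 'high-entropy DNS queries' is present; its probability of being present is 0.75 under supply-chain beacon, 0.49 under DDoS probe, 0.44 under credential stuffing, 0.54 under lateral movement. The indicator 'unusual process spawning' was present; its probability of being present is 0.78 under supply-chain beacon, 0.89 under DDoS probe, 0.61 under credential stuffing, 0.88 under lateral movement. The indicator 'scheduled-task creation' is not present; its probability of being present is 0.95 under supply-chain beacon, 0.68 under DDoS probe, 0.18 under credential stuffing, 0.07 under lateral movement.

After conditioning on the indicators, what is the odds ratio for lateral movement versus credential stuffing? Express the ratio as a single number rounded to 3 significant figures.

2.22

The normalizing constant cancels in an odds ratio, so compute prior × likelihood for the two hypotheses only (using 1 − P(present | H) for each absent indicator):
  lateral movement: 0.372 × 0.54 × 0.88 × (1 − 0.07) = 0.1644
  credential stuffing: 0.337 × 0.44 × 0.61 × (1 − 0.18) = 0.07417
Posterior odds = 0.1644 / 0.07417 ≈ 2.22.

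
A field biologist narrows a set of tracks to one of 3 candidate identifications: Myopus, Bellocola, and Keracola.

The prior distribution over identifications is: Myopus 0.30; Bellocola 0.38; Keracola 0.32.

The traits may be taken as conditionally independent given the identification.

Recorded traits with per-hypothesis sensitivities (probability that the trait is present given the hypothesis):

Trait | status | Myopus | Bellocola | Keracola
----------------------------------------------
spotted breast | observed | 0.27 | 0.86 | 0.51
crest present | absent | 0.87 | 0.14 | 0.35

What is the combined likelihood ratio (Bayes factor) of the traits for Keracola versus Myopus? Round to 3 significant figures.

9.44

The Bayes factor is the ratio of the joint likelihoods of the trait pattern under the two hypotheses (using 1 − P(present | H) for each absent trait).
  Keracola: 0.51 × (1 − 0.35) = 0.3315
  Myopus: 0.27 × (1 − 0.87) = 0.0351
Bayes factor = 0.3315 / 0.0351 ≈ 9.44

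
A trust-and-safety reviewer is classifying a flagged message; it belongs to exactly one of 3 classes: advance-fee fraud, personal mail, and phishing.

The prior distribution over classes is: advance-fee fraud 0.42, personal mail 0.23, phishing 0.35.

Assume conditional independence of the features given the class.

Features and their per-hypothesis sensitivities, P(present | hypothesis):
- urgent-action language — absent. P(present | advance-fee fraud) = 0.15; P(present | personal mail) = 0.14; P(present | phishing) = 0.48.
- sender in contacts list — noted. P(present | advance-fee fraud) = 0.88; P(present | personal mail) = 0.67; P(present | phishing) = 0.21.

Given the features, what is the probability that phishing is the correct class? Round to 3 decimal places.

0.079

For each hypothesis, the unnormalized posterior weight is prior × product of the feature likelihoods (using 1 − P(present | H) for each absent feature):
  advance-fee fraud: 0.42 × (1 − 0.15) × 0.88 = 0.31416
  personal mail: 0.23 × (1 − 0.14) × 0.67 = 0.13253
  phishing: 0.35 × (1 − 0.48) × 0.21 = 0.03822
Normalizing constant Z = 0.31416 + 0.13253 + 0.03822 = 0.48491.
P(phishing | evidence) = 0.03822 / 0.48491 ≈ 0.079.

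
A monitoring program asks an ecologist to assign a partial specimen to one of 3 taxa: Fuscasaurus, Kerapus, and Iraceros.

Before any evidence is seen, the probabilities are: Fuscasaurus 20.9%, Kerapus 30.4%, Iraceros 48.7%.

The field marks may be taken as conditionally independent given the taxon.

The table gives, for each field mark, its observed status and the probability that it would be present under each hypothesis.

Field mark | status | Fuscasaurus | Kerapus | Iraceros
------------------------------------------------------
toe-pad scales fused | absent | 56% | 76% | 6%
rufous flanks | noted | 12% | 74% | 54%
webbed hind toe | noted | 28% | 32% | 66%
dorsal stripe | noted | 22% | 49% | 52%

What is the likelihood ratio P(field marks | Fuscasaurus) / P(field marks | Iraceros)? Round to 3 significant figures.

0.0187

Joint likelihood of the field mark pattern under each hypothesis (using 1 − P(present | H) for each absent field mark):
  Fuscasaurus: (1 − 0.56) × 0.12 × 0.28 × 0.22 = 0.0032525
  Iraceros: (1 − 0.06) × 0.54 × 0.66 × 0.52 = 0.17421
Bayes factor = 0.0032525 / 0.17421 ≈ 0.0187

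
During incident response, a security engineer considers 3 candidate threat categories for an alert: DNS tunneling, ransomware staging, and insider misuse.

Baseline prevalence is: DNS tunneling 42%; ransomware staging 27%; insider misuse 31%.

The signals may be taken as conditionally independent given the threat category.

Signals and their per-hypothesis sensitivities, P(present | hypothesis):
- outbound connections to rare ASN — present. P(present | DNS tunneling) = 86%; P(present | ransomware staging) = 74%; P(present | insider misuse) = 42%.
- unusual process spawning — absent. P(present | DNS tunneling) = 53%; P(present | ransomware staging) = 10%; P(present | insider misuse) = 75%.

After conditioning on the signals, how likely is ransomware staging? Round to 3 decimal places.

By Bayes' rule with conditional independence, the unnormalized weight for each hypothesis is prior × ∏ likelihoods (using 1 − P(present | H) for each absent signal):
  DNS tunneling: 0.42 × 0.86 × (1 − 0.53) = 0.16976
  ransomware staging: 0.27 × 0.74 × (1 − 0.10) = 0.17982
  insider misuse: 0.31 × 0.42 × (1 − 0.75) = 0.03255
Normalizing constant Z = 0.16976 + 0.17982 + 0.03255 = 0.38213.
P(ransomware staging | evidence) = 0.17982 / 0.38213 ≈ 0.471.

0.471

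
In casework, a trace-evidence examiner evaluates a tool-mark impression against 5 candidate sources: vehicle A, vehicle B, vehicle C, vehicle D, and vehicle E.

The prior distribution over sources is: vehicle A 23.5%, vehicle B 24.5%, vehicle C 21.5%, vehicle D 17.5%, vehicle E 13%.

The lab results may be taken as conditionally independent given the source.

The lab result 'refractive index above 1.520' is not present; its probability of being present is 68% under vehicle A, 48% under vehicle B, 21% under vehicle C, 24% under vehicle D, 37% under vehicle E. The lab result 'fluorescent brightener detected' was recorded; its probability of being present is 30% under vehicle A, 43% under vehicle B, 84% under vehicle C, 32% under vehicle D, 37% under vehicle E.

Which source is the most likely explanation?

For each hypothesis, the unnormalized posterior weight is prior × product of the lab result likelihoods (using 1 − P(present | H) for each absent lab result):
  vehicle A: 0.235 × (1 − 0.68) × 0.30 = 0.02256
  vehicle B: 0.245 × (1 − 0.48) × 0.43 = 0.054782
  vehicle C: 0.215 × (1 − 0.21) × 0.84 = 0.14267
  vehicle D: 0.175 × (1 − 0.24) × 0.32 = 0.04256
  vehicle E: 0.130 × (1 − 0.37) × 0.37 = 0.030303
The unnormalized weights sum to 0.29288.
P(vehicle A | evidence) ≈ 0.02256 / 0.29288 ≈ 0.077
P(vehicle B | evidence) ≈ 0.054782 / 0.29288 ≈ 0.187
P(vehicle C | evidence) ≈ 0.14267 / 0.29288 ≈ 0.487
P(vehicle D | evidence) ≈ 0.04256 / 0.29288 ≈ 0.145
P(vehicle E | evidence) ≈ 0.030303 / 0.29288 ≈ 0.103
The largest is 0.487, so vehicle C is most probable.

vehicle C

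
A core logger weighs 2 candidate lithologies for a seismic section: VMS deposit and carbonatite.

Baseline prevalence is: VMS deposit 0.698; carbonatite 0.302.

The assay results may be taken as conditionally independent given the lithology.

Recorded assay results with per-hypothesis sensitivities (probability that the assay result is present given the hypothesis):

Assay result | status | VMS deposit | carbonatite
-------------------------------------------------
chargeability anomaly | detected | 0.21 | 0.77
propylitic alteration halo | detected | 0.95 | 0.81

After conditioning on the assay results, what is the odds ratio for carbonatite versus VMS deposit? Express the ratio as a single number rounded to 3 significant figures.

The normalizing constant cancels in an odds ratio, so compute prior × likelihood for the two hypotheses only:
  carbonatite: 0.302 × 0.77 × 0.81 = 0.18836
  VMS deposit: 0.698 × 0.21 × 0.95 = 0.13925
Posterior odds = 0.18836 / 0.13925 ≈ 1.35.

1.35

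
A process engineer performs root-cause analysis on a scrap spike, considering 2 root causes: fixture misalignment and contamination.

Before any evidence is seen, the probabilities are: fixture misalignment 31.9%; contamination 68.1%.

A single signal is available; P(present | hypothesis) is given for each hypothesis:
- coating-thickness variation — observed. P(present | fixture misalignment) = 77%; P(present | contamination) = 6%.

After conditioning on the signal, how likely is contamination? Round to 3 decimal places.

By Bayes' rule, the unnormalized weight for each hypothesis is prior × likelihood:
  fixture misalignment: 0.319 × 0.77 = 0.24563
  contamination: 0.681 × 0.06 = 0.04086
Marginal likelihood of the evidence = 0.28649.
P(contamination | evidence) = 0.04086 / 0.28649 ≈ 0.143.

0.143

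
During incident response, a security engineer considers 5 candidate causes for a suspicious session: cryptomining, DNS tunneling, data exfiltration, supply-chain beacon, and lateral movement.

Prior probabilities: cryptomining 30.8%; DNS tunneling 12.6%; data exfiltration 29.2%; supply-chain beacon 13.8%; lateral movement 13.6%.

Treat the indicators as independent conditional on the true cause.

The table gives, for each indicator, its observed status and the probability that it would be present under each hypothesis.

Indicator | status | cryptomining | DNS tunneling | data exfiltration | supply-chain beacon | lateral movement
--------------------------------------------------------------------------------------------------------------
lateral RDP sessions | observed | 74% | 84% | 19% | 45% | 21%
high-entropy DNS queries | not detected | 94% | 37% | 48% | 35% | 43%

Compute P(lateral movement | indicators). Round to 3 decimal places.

By Bayes' rule with conditional independence, the unnormalized weight for each hypothesis is prior × ∏ likelihoods (using 1 − P(present | H) for each absent indicator):
  cryptomining: 0.308 × 0.74 × (1 − 0.94) = 0.013675
  DNS tunneling: 0.126 × 0.84 × (1 − 0.37) = 0.066679
  data exfiltration: 0.292 × 0.19 × (1 − 0.48) = 0.02885
  supply-chain beacon: 0.138 × 0.45 × (1 − 0.35) = 0.040365
  lateral movement: 0.136 × 0.21 × (1 − 0.43) = 0.016279
The unnormalized weights sum to 0.16585.
P(lateral movement | evidence) = 0.016279 / 0.16585 ≈ 0.098.

0.098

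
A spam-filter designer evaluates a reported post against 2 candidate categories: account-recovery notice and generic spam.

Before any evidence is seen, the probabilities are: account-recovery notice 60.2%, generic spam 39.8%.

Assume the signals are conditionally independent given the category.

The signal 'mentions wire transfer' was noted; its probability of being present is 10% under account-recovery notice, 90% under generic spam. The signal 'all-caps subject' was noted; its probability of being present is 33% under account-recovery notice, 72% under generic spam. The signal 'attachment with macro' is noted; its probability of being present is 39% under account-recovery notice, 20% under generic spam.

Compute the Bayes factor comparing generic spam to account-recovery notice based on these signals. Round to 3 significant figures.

10.1

Joint likelihood of the signal pattern under each hypothesis:
  generic spam: 0.90 × 0.72 × 0.20 = 0.1296
  account-recovery notice: 0.10 × 0.33 × 0.39 = 0.01287
Bayes factor = 0.1296 / 0.01287 ≈ 10.1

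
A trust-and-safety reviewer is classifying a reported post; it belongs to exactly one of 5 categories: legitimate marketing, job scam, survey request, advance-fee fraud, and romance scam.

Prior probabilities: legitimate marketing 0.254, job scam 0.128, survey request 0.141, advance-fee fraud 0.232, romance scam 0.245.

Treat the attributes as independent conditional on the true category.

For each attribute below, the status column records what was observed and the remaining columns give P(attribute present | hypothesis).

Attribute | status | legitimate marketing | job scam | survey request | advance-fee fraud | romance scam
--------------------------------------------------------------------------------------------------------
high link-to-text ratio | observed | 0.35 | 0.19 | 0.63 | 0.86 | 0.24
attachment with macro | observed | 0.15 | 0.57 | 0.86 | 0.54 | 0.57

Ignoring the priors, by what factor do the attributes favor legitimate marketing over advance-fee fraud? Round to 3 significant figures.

The Bayes factor is the ratio of the joint likelihoods of the attribute pattern under the two hypotheses.
  legitimate marketing: 0.35 × 0.15 = 0.0525
  advance-fee fraud: 0.86 × 0.54 = 0.4644
Bayes factor = 0.0525 / 0.4644 ≈ 0.113

0.113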